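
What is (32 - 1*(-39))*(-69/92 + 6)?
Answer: 1491/4 ≈ 372.75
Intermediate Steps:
(32 - 1*(-39))*(-69/92 + 6) = (32 + 39)*(-69*1/92 + 6) = 71*(-¾ + 6) = 71*(21/4) = 1491/4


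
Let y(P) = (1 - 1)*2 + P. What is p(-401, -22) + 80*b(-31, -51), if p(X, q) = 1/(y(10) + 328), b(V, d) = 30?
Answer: 811201/338 ≈ 2400.0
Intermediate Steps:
y(P) = P (y(P) = 0*2 + P = 0 + P = P)
p(X, q) = 1/338 (p(X, q) = 1/(10 + 328) = 1/338)
p(-401, -22) + 80*b(-31, -51) = 1/338 + 80*30 = 1/338 + 2400 = 811201/338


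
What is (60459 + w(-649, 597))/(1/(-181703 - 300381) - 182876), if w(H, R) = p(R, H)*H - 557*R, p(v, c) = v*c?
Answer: -121092234347868/88161593585 ≈ -1373.5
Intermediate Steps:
p(v, c) = c*v
w(H, R) = -557*R + R*H² (w(H, R) = (H*R)*H - 557*R = R*H² - 557*R = -557*R + R*H²)
(60459 + w(-649, 597))/(1/(-181703 - 300381) - 182876) = (60459 + 597*(-557 + (-649)²))/(1/(-181703 - 300381) - 182876) = (60459 + 597*(-557 + 421201))/(1/(-482084) - 182876) = (60459 + 597*420644)/(-1/482084 - 182876) = (60459 + 251124468)/(-88161593585/482084) = 251184927*(-482084/88161593585) = -121092234347868/88161593585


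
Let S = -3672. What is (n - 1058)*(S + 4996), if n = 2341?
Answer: 1698692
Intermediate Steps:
(n - 1058)*(S + 4996) = (2341 - 1058)*(-3672 + 4996) = 1283*1324 = 1698692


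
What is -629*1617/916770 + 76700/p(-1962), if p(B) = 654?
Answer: 11608513363/99927930 ≈ 116.17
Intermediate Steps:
-629*1617/916770 + 76700/p(-1962) = -629*1617/916770 + 76700/654 = -1017093*1/916770 + 76700*(1/654) = -339031/305590 + 38350/327 = 11608513363/99927930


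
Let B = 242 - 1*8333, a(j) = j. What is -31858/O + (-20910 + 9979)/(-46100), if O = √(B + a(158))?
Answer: 10931/46100 + 31858*I*√7933/7933 ≈ 0.23711 + 357.68*I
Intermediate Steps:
B = -8091 (B = 242 - 8333 = -8091)
O = I*√7933 (O = √(-8091 + 158) = √(-7933) = I*√7933 ≈ 89.067*I)
-31858/O + (-20910 + 9979)/(-46100) = -31858*(-I*√7933/7933) + (-20910 + 9979)/(-46100) = -(-31858)*I*√7933/7933 - 10931*(-1/46100) = 31858*I*√7933/7933 + 10931/46100 = 10931/46100 + 31858*I*√7933/7933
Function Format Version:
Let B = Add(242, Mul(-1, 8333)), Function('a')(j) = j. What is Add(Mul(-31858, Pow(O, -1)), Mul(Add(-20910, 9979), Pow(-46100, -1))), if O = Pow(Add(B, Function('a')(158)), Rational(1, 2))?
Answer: Add(Rational(10931, 46100), Mul(Rational(31858, 7933), I, Pow(7933, Rational(1, 2)))) ≈ Add(0.23711, Mul(357.68, I))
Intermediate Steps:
B = -8091 (B = Add(242, -8333) = -8091)
O = Mul(I, Pow(7933, Rational(1, 2))) (O = Pow(Add(-8091, 158), Rational(1, 2)) = Pow(-7933, Rational(1, 2)) = Mul(I, Pow(7933, Rational(1, 2))) ≈ Mul(89.067, I))
Add(Mul(-31858, Pow(O, -1)), Mul(Add(-20910, 9979), Pow(-46100, -1))) = Add(Mul(-31858, Pow(Mul(I, Pow(7933, Rational(1, 2))), -1)), Mul(Add(-20910, 9979), Pow(-46100, -1))) = Add(Mul(-31858, Mul(Rational(-1, 7933), I, Pow(7933, Rational(1, 2)))), Mul(-10931, Rational(-1, 46100))) = Add(Mul(Rational(31858, 7933), I, Pow(7933, Rational(1, 2))), Rational(10931, 46100)) = Add(Rational(10931, 46100), Mul(Rational(31858, 7933), I, Pow(7933, Rational(1, 2))))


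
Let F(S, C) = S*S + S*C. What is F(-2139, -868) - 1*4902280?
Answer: 1529693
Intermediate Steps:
F(S, C) = S**2 + C*S
F(-2139, -868) - 1*4902280 = -2139*(-868 - 2139) - 1*4902280 = -2139*(-3007) - 4902280 = 6431973 - 4902280 = 1529693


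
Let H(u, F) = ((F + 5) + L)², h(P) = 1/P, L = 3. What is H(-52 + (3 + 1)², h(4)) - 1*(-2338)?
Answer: 38497/16 ≈ 2406.1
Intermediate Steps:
H(u, F) = (8 + F)² (H(u, F) = ((F + 5) + 3)² = ((5 + F) + 3)² = (8 + F)²)
H(-52 + (3 + 1)², h(4)) - 1*(-2338) = (8 + 1/4)² - 1*(-2338) = (8 + ¼)² + 2338 = (33/4)² + 2338 = 1089/16 + 2338 = 38497/16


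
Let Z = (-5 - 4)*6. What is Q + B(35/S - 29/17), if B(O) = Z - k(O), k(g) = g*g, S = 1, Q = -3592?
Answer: -1374050/289 ≈ -4754.5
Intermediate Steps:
Z = -54 (Z = -9*6 = -54)
k(g) = g²
B(O) = -54 - O²
Q + B(35/S - 29/17) = -3592 + (-54 - (35/1 - 29/17)²) = -3592 + (-54 - (35*1 - 29*1/17)²) = -3592 + (-54 - (35 - 29/17)²) = -3592 + (-54 - (566/17)²) = -3592 + (-54 - 1*320356/289) = -3592 + (-54 - 320356/289) = -3592 - 335962/289 = -1374050/289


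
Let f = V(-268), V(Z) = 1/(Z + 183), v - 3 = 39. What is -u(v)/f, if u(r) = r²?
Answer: 149940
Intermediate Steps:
v = 42 (v = 3 + 39 = 42)
V(Z) = 1/(183 + Z)
f = -1/85 (f = 1/(183 - 268) = 1/(-85) = -1/85 ≈ -0.011765)
-u(v)/f = -42²/(-1/85) = -1764*(-85) = -1*(-149940) = 149940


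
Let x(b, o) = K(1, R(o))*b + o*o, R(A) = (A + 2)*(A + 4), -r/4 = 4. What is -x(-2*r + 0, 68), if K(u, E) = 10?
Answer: -4944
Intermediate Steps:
r = -16 (r = -4*4 = -16)
R(A) = (2 + A)*(4 + A)
x(b, o) = o² + 10*b (x(b, o) = 10*b + o*o = 10*b + o² = o² + 10*b)
-x(-2*r + 0, 68) = -(68² + 10*(-2*(-16) + 0)) = -(4624 + 10*(32 + 0)) = -(4624 + 10*32) = -(4624 + 320) = -1*4944 = -4944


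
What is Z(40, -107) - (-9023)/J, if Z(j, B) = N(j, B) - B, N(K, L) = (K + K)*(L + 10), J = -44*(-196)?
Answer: -9427207/1232 ≈ -7652.0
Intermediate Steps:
J = 8624
N(K, L) = 2*K*(10 + L) (N(K, L) = (2*K)*(10 + L) = 2*K*(10 + L))
Z(j, B) = -B + 2*j*(10 + B) (Z(j, B) = 2*j*(10 + B) - B = -B + 2*j*(10 + B))
Z(40, -107) - (-9023)/J = (-1*(-107) + 2*40*(10 - 107)) - (-9023)/8624 = (107 + 2*40*(-97)) - (-9023)/8624 = (107 - 7760) - 1*(-1289/1232) = -7653 + 1289/1232 = -9427207/1232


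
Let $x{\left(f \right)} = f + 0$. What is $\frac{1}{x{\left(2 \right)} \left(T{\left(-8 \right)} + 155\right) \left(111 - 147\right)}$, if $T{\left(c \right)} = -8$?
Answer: $- \frac{1}{10584} \approx -9.4482 \cdot 10^{-5}$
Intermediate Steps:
$x{\left(f \right)} = f$
$\frac{1}{x{\left(2 \right)} \left(T{\left(-8 \right)} + 155\right) \left(111 - 147\right)} = \frac{1}{2 \left(-8 + 155\right) \left(111 - 147\right)} = \frac{1}{2 \cdot 147 \left(-36\right)} = \frac{1}{2 \left(-5292\right)} = \frac{1}{-10584} = - \frac{1}{10584}$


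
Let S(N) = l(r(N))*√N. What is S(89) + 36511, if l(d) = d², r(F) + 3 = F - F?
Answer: 36511 + 9*√89 ≈ 36596.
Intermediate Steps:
r(F) = -3 (r(F) = -3 + (F - F) = -3 + 0 = -3)
S(N) = 9*√N (S(N) = (-3)²*√N = 9*√N)
S(89) + 36511 = 9*√89 + 36511 = 36511 + 9*√89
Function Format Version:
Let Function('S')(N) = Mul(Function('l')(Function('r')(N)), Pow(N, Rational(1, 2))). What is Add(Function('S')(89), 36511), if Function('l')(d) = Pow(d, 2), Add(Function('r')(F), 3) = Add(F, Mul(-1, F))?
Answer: Add(36511, Mul(9, Pow(89, Rational(1, 2)))) ≈ 36596.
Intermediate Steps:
Function('r')(F) = -3 (Function('r')(F) = Add(-3, Add(F, Mul(-1, F))) = Add(-3, 0) = -3)
Function('S')(N) = Mul(9, Pow(N, Rational(1, 2))) (Function('S')(N) = Mul(Pow(-3, 2), Pow(N, Rational(1, 2))) = Mul(9, Pow(N, Rational(1, 2))))
Add(Function('S')(89), 36511) = Add(Mul(9, Pow(89, Rational(1, 2))), 36511) = Add(36511, Mul(9, Pow(89, Rational(1, 2))))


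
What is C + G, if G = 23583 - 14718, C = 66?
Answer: 8931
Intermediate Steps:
G = 8865
C + G = 66 + 8865 = 8931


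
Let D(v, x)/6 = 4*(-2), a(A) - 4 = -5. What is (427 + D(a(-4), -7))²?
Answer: 143641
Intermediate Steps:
a(A) = -1 (a(A) = 4 - 5 = -1)
D(v, x) = -48 (D(v, x) = 6*(4*(-2)) = 6*(-8) = -48)
(427 + D(a(-4), -7))² = (427 - 48)² = 379² = 143641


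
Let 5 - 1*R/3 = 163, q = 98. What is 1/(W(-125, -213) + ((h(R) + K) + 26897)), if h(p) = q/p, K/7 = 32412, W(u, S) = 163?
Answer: 237/60184679 ≈ 3.9379e-6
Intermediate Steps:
R = -474 (R = 15 - 3*163 = 15 - 489 = -474)
K = 226884 (K = 7*32412 = 226884)
h(p) = 98/p
1/(W(-125, -213) + ((h(R) + K) + 26897)) = 1/(163 + ((98/(-474) + 226884) + 26897)) = 1/(163 + ((98*(-1/474) + 226884) + 26897)) = 1/(163 + ((-49/237 + 226884) + 26897)) = 1/(163 + (53771459/237 + 26897)) = 1/(163 + 60146048/237) = 1/(60184679/237) = 237/60184679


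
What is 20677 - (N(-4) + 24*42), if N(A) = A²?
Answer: 19653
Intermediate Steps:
20677 - (N(-4) + 24*42) = 20677 - ((-4)² + 24*42) = 20677 - (16 + 1008) = 20677 - 1*1024 = 20677 - 1024 = 19653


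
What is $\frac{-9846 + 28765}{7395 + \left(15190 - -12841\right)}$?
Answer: $\frac{18919}{35426} \approx 0.53404$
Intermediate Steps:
$\frac{-9846 + 28765}{7395 + \left(15190 - -12841\right)} = \frac{18919}{7395 + \left(15190 + 12841\right)} = \frac{18919}{7395 + 28031} = \frac{18919}{35426}$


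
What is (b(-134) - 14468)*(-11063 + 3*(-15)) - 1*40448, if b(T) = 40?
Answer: 160225776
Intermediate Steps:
(b(-134) - 14468)*(-11063 + 3*(-15)) - 1*40448 = (40 - 14468)*(-11063 + 3*(-15)) - 1*40448 = -14428*(-11063 - 45) - 40448 = -14428*(-11108) - 40448 = 160266224 - 40448 = 160225776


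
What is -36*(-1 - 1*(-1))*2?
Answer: 0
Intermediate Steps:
-36*(-1 - 1*(-1))*2 = -36*(-1 + 1)*2 = -36*0*2 = 0*2 = 0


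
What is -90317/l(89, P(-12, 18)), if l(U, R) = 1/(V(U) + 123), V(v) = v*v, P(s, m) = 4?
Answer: -726509948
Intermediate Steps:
V(v) = v²
l(U, R) = 1/(123 + U²) (l(U, R) = 1/(U² + 123) = 1/(123 + U²))
-90317/l(89, P(-12, 18)) = -90317/(1/(123 + 89²)) = -90317/(1/(123 + 7921)) = -90317/(1/8044) = -90317/1/8044 = -90317*8044 = -726509948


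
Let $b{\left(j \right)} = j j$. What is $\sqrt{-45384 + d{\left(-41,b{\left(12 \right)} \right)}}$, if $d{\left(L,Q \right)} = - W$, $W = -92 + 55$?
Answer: $i \sqrt{45347} \approx 212.95 i$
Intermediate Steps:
$W = -37$
$b{\left(j \right)} = j^{2}$
$d{\left(L,Q \right)} = 37$ ($d{\left(L,Q \right)} = \left(-1\right) \left(-37\right) = 37$)
$\sqrt{-45384 + d{\left(-41,b{\left(12 \right)} \right)}} = \sqrt{-45384 + 37} = \sqrt{-45347} = i \sqrt{45347}$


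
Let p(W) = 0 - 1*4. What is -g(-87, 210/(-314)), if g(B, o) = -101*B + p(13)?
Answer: -8783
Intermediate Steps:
p(W) = -4 (p(W) = 0 - 4 = -4)
g(B, o) = -4 - 101*B (g(B, o) = -101*B - 4 = -4 - 101*B)
-g(-87, 210/(-314)) = -(-4 - 101*(-87)) = -(-4 + 8787) = -1*8783 = -8783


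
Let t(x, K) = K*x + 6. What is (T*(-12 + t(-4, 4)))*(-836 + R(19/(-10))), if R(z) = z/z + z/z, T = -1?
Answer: -18348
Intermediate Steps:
R(z) = 2 (R(z) = 1 + 1 = 2)
t(x, K) = 6 + K*x
(T*(-12 + t(-4, 4)))*(-836 + R(19/(-10))) = (-(-12 + (6 + 4*(-4))))*(-836 + 2) = -(-12 + (6 - 16))*(-834) = -(-12 - 10)*(-834) = -1*(-22)*(-834) = 22*(-834) = -18348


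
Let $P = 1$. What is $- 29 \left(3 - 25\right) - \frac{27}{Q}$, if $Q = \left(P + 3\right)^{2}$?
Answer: $\frac{10181}{16} \approx 636.31$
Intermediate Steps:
$Q = 16$ ($Q = \left(1 + 3\right)^{2} = 4^{2} = 16$)
$- 29 \left(3 - 25\right) - \frac{27}{Q} = - 29 \left(3 - 25\right) - \frac{27}{16} = \left(-29\right) \left(-22\right) - \frac{27}{16} = 638 - \frac{27}{16} = \frac{10181}{16}$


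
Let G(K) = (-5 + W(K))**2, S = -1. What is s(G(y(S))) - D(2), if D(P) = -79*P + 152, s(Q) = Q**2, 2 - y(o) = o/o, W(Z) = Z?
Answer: 262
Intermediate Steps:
y(o) = 1 (y(o) = 2 - o/o = 2 - 1*1 = 2 - 1 = 1)
G(K) = (-5 + K)**2
D(P) = 152 - 79*P
s(G(y(S))) - D(2) = ((-5 + 1)**2)**2 - (152 - 79*2) = ((-4)**2)**2 - (152 - 158) = 16**2 - 1*(-6) = 256 + 6 = 262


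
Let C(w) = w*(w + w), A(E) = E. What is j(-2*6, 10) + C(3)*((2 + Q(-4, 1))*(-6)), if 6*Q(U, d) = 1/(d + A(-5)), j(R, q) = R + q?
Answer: -427/2 ≈ -213.50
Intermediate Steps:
C(w) = 2*w² (C(w) = w*(2*w) = 2*w²)
Q(U, d) = 1/(6*(-5 + d)) (Q(U, d) = 1/(6*(d - 5)) = 1/(6*(-5 + d)))
j(-2*6, 10) + C(3)*((2 + Q(-4, 1))*(-6)) = (-2*6 + 10) + (2*3²)*((2 + 1/(6*(-5 + 1)))*(-6)) = (-12 + 10) + (2*9)*((2 + (⅙)/(-4))*(-6)) = -2 + 18*((2 + (⅙)*(-¼))*(-6)) = -2 + 18*((2 - 1/24)*(-6)) = -2 + 18*((47/24)*(-6)) = -2 + 18*(-47/4) = -2 - 423/2 = -427/2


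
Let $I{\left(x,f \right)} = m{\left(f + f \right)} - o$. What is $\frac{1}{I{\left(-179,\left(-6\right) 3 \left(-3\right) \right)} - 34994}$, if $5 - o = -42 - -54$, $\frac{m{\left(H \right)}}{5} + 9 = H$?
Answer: $- \frac{1}{34492} \approx -2.8992 \cdot 10^{-5}$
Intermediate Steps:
$m{\left(H \right)} = -45 + 5 H$
$o = -7$ ($o = 5 - \left(-42 - -54\right) = 5 - \left(-42 + 54\right) = 5 - 12 = -7$)
$I{\left(x,f \right)} = -38 + 10 f$ ($I{\left(x,f \right)} = \left(-45 + 5 \left(f + f\right)\right) - -7 = \left(-45 + 5 \cdot 2 f\right) + 7 = \left(-45 + 10 f\right) + 7 = -38 + 10 f$)
$\frac{1}{I{\left(-179,\left(-6\right) 3 \left(-3\right) \right)} - 34994} = \frac{1}{\left(-38 + 10 \left(-6\right) 3 \left(-3\right)\right) - 34994} = \frac{1}{\left(-38 + 10 \left(\left(-18\right) \left(-3\right)\right)\right) - 34994} = \frac{1}{\left(-38 + 10 \cdot 54\right) - 34994} = \frac{1}{\left(-38 + 540\right) - 34994} = \frac{1}{502 - 34994} = \frac{1}{-34492} = - \frac{1}{34492}$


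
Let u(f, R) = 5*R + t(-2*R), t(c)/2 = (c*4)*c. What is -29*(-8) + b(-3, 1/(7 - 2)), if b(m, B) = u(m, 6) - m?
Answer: 1417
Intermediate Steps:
t(c) = 8*c² (t(c) = 2*((c*4)*c) = 2*((4*c)*c) = 2*(4*c²) = 8*c²)
u(f, R) = 5*R + 32*R² (u(f, R) = 5*R + 8*(-2*R)² = 5*R + 8*(4*R²) = 5*R + 32*R²)
b(m, B) = 1182 - m (b(m, B) = 6*(5 + 32*6) - m = 6*(5 + 192) - m = 6*197 - m = 1182 - m)
-29*(-8) + b(-3, 1/(7 - 2)) = -29*(-8) + (1182 - 1*(-3)) = 232 + (1182 + 3) = 232 + 1185 = 1417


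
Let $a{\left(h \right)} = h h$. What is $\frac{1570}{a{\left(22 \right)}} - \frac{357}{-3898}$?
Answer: $\frac{786581}{235829} \approx 3.3354$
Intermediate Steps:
$a{\left(h \right)} = h^{2}$
$\frac{1570}{a{\left(22 \right)}} - \frac{357}{-3898} = \frac{1570}{22^{2}} - \frac{357}{-3898} = \frac{1570}{484} - - \frac{357}{3898} = 1570 \cdot \frac{1}{484} + \frac{357}{3898} = \frac{785}{242} + \frac{357}{3898} = \frac{786581}{235829}$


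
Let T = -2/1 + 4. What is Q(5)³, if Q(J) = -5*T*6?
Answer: -216000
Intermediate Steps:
T = 2 (T = 1*(-2) + 4 = -2 + 4 = 2)
Q(J) = -60 (Q(J) = -5*2*6 = -10*6 = -60)
Q(5)³ = (-60)³ = -216000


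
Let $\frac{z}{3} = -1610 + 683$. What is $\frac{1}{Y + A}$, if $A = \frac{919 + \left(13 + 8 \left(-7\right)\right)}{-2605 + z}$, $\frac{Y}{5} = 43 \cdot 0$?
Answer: $- \frac{2693}{438} \approx -6.1484$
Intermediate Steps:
$Y = 0$ ($Y = 5 \cdot 43 \cdot 0 = 5 \cdot 0 = 0$)
$z = -2781$ ($z = 3 \left(-1610 + 683\right) = 3 \left(-927\right) = -2781$)
$A = - \frac{438}{2693}$ ($A = \frac{919 + \left(13 + 8 \left(-7\right)\right)}{-2605 - 2781} = \frac{919 + \left(13 - 56\right)}{-5386} = \left(919 - 43\right) \left(- \frac{1}{5386}\right) = 876 \left(- \frac{1}{5386}\right) = - \frac{438}{2693} \approx -0.16264$)
$\frac{1}{Y + A} = \frac{1}{0 - \frac{438}{2693}} = \frac{1}{- \frac{438}{2693}} = - \frac{2693}{438}$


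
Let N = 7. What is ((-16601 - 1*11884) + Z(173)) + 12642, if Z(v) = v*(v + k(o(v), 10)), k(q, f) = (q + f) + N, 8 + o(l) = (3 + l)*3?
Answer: 106987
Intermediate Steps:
o(l) = 1 + 3*l (o(l) = -8 + (3 + l)*3 = -8 + (9 + 3*l) = 1 + 3*l)
k(q, f) = 7 + f + q (k(q, f) = (q + f) + 7 = (f + q) + 7 = 7 + f + q)
Z(v) = v*(18 + 4*v) (Z(v) = v*(v + (7 + 10 + (1 + 3*v))) = v*(v + (18 + 3*v)) = v*(18 + 4*v))
((-16601 - 1*11884) + Z(173)) + 12642 = ((-16601 - 1*11884) + 2*173*(9 + 2*173)) + 12642 = ((-16601 - 11884) + 2*173*(9 + 346)) + 12642 = (-28485 + 2*173*355) + 12642 = (-28485 + 122830) + 12642 = 94345 + 12642 = 106987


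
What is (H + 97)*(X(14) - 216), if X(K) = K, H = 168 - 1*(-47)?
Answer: -63024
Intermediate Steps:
H = 215 (H = 168 + 47 = 215)
(H + 97)*(X(14) - 216) = (215 + 97)*(14 - 216) = 312*(-202) = -63024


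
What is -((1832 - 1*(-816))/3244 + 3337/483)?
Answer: -3026053/391713 ≈ -7.7252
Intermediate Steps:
-((1832 - 1*(-816))/3244 + 3337/483) = -((1832 + 816)*(1/3244) + 3337*(1/483)) = -(2648*(1/3244) + 3337/483) = -(662/811 + 3337/483) = -1*3026053/391713 = -3026053/391713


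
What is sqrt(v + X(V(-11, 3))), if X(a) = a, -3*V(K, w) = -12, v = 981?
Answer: sqrt(985) ≈ 31.385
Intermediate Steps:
V(K, w) = 4 (V(K, w) = -1/3*(-12) = 4)
sqrt(v + X(V(-11, 3))) = sqrt(981 + 4) = sqrt(985)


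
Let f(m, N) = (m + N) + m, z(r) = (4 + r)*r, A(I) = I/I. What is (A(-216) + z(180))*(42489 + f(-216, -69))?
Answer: 1390684548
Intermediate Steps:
A(I) = 1
z(r) = r*(4 + r)
f(m, N) = N + 2*m (f(m, N) = (N + m) + m = N + 2*m)
(A(-216) + z(180))*(42489 + f(-216, -69)) = (1 + 180*(4 + 180))*(42489 + (-69 + 2*(-216))) = (1 + 180*184)*(42489 + (-69 - 432)) = (1 + 33120)*(42489 - 501) = 33121*41988 = 1390684548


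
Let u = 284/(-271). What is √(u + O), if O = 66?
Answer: √4770142/271 ≈ 8.0593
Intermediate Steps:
u = -284/271 (u = 284*(-1/271) = -284/271 ≈ -1.0480)
√(u + O) = √(-284/271 + 66) = √(17602/271) = √4770142/271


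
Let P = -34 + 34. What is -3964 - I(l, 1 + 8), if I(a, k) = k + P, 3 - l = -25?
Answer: -3973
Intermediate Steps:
P = 0
l = 28 (l = 3 - 1*(-25) = 3 + 25 = 28)
I(a, k) = k (I(a, k) = k + 0 = k)
-3964 - I(l, 1 + 8) = -3964 - (1 + 8) = -3964 - 1*9 = -3964 - 9 = -3973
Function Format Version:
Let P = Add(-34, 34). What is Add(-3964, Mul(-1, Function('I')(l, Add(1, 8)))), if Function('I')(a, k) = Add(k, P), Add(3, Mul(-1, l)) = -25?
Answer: -3973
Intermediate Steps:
P = 0
l = 28 (l = Add(3, Mul(-1, -25)) = Add(3, 25) = 28)
Function('I')(a, k) = k (Function('I')(a, k) = Add(k, 0) = k)
Add(-3964, Mul(-1, Function('I')(l, Add(1, 8)))) = Add(-3964, Mul(-1, Add(1, 8))) = Add(-3964, Mul(-1, 9)) = Add(-3964, -9) = -3973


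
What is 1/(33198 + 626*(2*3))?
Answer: 1/36954 ≈ 2.7061e-5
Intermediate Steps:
1/(33198 + 626*(2*3)) = 1/(33198 + 626*6) = 1/(33198 + 3756) = 1/36954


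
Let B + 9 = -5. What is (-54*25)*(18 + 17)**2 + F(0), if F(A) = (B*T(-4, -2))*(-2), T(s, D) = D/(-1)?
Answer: -1653694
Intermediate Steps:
T(s, D) = -D (T(s, D) = D*(-1) = -D)
B = -14 (B = -9 - 5 = -14)
F(A) = 56 (F(A) = -(-14)*(-2)*(-2) = -14*2*(-2) = -28*(-2) = 56)
(-54*25)*(18 + 17)**2 + F(0) = (-54*25)*(18 + 17)**2 + 56 = -1350*35**2 + 56 = -1350*1225 + 56 = -1653750 + 56 = -1653694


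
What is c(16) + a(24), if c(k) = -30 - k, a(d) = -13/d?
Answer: -1117/24 ≈ -46.542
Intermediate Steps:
c(16) + a(24) = (-30 - 1*16) - 13/24 = (-30 - 16) - 13*1/24 = -46 - 13/24 = -1117/24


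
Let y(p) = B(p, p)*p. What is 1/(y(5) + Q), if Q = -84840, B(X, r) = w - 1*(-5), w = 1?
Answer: -1/84810 ≈ -1.1791e-5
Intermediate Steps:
B(X, r) = 6 (B(X, r) = 1 - 1*(-5) = 1 + 5 = 6)
y(p) = 6*p
1/(y(5) + Q) = 1/(6*5 - 84840) = 1/(30 - 84840) = 1/(-84810) = -1/84810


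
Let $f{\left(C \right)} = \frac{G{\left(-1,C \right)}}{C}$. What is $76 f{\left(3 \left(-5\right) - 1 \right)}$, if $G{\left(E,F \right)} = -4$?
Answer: $19$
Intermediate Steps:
$f{\left(C \right)} = - \frac{4}{C}$
$76 f{\left(3 \left(-5\right) - 1 \right)} = 76 \left(- \frac{4}{3 \left(-5\right) - 1}\right) = 76 \left(- \frac{4}{-15 - 1}\right) = 76 \left(- \frac{4}{-16}\right) = 76 \left(\left(-4\right) \left(- \frac{1}{16}\right)\right) = 76 \cdot \frac{1}{4} = 19$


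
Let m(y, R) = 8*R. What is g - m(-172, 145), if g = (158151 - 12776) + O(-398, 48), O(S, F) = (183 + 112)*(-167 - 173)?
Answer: 43915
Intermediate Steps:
O(S, F) = -100300 (O(S, F) = 295*(-340) = -100300)
g = 45075 (g = (158151 - 12776) - 100300 = 145375 - 100300 = 45075)
g - m(-172, 145) = 45075 - 8*145 = 45075 - 1*1160 = 45075 - 1160 = 43915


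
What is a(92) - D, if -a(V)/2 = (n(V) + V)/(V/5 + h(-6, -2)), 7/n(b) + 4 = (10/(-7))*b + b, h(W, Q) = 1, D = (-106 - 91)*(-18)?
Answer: -52421819/14744 ≈ -3555.5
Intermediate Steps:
D = 3546 (D = -197*(-18) = 3546)
n(b) = 7/(-4 - 3*b/7) (n(b) = 7/(-4 + ((10/(-7))*b + b)) = 7/(-4 + ((10*(-⅐))*b + b)) = 7/(-4 + (-10*b/7 + b)) = 7/(-4 - 3*b/7))
a(V) = -2*(V - 49/(28 + 3*V))/(1 + V/5) (a(V) = -2*(-49/(28 + 3*V) + V)/(V/5 + 1) = -2*(V - 49/(28 + 3*V))/(V*(⅕) + 1) = -2*(V - 49/(28 + 3*V))/(V/5 + 1) = -2*(V - 49/(28 + 3*V))/(1 + V/5))
a(92) - D = 10*(49 - 1*92*(28 + 3*92))/((5 + 92)*(28 + 3*92)) - 1*3546 = 10*(49 - 1*92*(28 + 276))/(97*(28 + 276)) - 3546 = 10*(1/97)*(49 - 1*92*304)/304 - 3546 = 10*(1/97)*(1/304)*(49 - 27968) - 3546 = 10*(1/97)*(1/304)*(-27919) - 3546 = -139595/14744 - 3546 = -52421819/14744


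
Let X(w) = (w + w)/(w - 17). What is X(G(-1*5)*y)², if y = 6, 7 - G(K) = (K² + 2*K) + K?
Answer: 1296/1225 ≈ 1.0580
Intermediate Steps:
G(K) = 7 - K² - 3*K (G(K) = 7 - ((K² + 2*K) + K) = 7 - (K² + 3*K) = 7 + (-K² - 3*K) = 7 - K² - 3*K)
X(w) = 2*w/(-17 + w) (X(w) = (2*w)/(-17 + w) = 2*w/(-17 + w))
X(G(-1*5)*y)² = (2*((7 - (-1*5)² - (-3)*5)*6)/(-17 + (7 - (-1*5)² - (-3)*5)*6))² = (2*((7 - 1*(-5)² - 3*(-5))*6)/(-17 + (7 - 1*(-5)² - 3*(-5))*6))² = (2*((7 - 1*25 + 15)*6)/(-17 + (7 - 1*25 + 15)*6))² = (2*((7 - 25 + 15)*6)/(-17 + (7 - 25 + 15)*6))² = (2*(-3*6)/(-17 - 3*6))² = (2*(-18)/(-17 - 18))² = (2*(-18)/(-35))² = (2*(-18)*(-1/35))² = (36/35)² = 1296/1225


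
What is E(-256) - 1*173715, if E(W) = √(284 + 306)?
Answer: -173715 + √590 ≈ -1.7369e+5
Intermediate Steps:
E(W) = √590
E(-256) - 1*173715 = √590 - 1*173715 = √590 - 173715 = -173715 + √590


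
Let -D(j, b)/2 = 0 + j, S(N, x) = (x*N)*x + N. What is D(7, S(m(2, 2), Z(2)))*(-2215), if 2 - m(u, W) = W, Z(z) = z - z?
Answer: 31010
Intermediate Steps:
Z(z) = 0
m(u, W) = 2 - W
S(N, x) = N + N*x**2 (S(N, x) = (N*x)*x + N = N*x**2 + N = N + N*x**2)
D(j, b) = -2*j (D(j, b) = -2*(0 + j) = -2*j)
D(7, S(m(2, 2), Z(2)))*(-2215) = -2*7*(-2215) = -14*(-2215) = 31010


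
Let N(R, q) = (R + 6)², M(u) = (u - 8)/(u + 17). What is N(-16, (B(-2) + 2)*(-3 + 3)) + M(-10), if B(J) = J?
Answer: 682/7 ≈ 97.429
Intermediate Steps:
M(u) = (-8 + u)/(17 + u)
N(R, q) = (6 + R)²
N(-16, (B(-2) + 2)*(-3 + 3)) + M(-10) = (6 - 16)² + (-8 - 10)/(17 - 10) = (-10)² - 18/7 = 100 + (⅐)*(-18) = 100 - 18/7 = 682/7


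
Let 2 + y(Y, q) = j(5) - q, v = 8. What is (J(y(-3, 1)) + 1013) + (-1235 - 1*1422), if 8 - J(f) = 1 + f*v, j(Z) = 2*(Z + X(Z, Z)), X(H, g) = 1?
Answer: -1709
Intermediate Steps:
j(Z) = 2 + 2*Z (j(Z) = 2*(Z + 1) = 2*(1 + Z) = 2 + 2*Z)
y(Y, q) = 10 - q (y(Y, q) = -2 + ((2 + 2*5) - q) = -2 + ((2 + 10) - q) = -2 + (12 - q) = 10 - q)
J(f) = 7 - 8*f (J(f) = 8 - (1 + f*8) = 8 - (1 + 8*f) = 8 + (-1 - 8*f) = 7 - 8*f)
(J(y(-3, 1)) + 1013) + (-1235 - 1*1422) = ((7 - 8*(10 - 1*1)) + 1013) + (-1235 - 1*1422) = ((7 - 8*(10 - 1)) + 1013) + (-1235 - 1422) = ((7 - 8*9) + 1013) - 2657 = ((7 - 72) + 1013) - 2657 = (-65 + 1013) - 2657 = 948 - 2657 = -1709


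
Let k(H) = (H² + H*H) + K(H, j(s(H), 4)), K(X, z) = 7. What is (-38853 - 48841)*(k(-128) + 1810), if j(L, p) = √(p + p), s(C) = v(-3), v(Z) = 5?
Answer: -3032896990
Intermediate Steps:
s(C) = 5
j(L, p) = √2*√p (j(L, p) = √(2*p) = √2*√p)
k(H) = 7 + 2*H² (k(H) = (H² + H*H) + 7 = (H² + H²) + 7 = 2*H² + 7 = 7 + 2*H²)
(-38853 - 48841)*(k(-128) + 1810) = (-38853 - 48841)*((7 + 2*(-128)²) + 1810) = -87694*((7 + 2*16384) + 1810) = -87694*((7 + 32768) + 1810) = -87694*(32775 + 1810) = -87694*34585 = -3032896990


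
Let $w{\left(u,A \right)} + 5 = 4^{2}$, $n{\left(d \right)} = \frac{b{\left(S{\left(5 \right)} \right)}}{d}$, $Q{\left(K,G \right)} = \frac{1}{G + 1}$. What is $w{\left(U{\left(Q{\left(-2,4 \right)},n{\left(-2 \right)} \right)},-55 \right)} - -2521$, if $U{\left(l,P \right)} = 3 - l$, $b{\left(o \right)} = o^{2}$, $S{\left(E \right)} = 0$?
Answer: $2532$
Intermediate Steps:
$Q{\left(K,G \right)} = \frac{1}{1 + G}$
$n{\left(d \right)} = 0$ ($n{\left(d \right)} = \frac{0^{2}}{d} = \frac{0}{d} = 0$)
$w{\left(u,A \right)} = 11$ ($w{\left(u,A \right)} = -5 + 4^{2} = -5 + 16 = 11$)
$w{\left(U{\left(Q{\left(-2,4 \right)},n{\left(-2 \right)} \right)},-55 \right)} - -2521 = 11 - -2521 = 11 + 2521 = 2532$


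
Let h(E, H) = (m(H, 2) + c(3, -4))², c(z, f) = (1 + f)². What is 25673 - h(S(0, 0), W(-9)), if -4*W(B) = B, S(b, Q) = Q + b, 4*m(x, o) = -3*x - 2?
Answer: 6560407/256 ≈ 25627.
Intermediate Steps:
m(x, o) = -½ - 3*x/4 (m(x, o) = (-3*x - 2)/4 = (-2 - 3*x)/4 = -½ - 3*x/4)
W(B) = -B/4
h(E, H) = (17/2 - 3*H/4)² (h(E, H) = ((-½ - 3*H/4) + (1 - 4)²)² = ((-½ - 3*H/4) + (-3)²)² = ((-½ - 3*H/4) + 9)² = (17/2 - 3*H/4)²)
25673 - h(S(0, 0), W(-9)) = 25673 - (-34 + 3*(-¼*(-9)))²/16 = 25673 - (-34 + 3*(9/4))²/16 = 25673 - (-34 + 27/4)²/16 = 25673 - (-109/4)²/16 = 25673 - 11881/(16*16) = 25673 - 1*11881/256 = 25673 - 11881/256 = 6560407/256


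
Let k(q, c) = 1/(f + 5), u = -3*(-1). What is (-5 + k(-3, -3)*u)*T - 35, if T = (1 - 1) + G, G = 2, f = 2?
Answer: -309/7 ≈ -44.143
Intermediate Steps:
u = 3
k(q, c) = ⅐ (k(q, c) = 1/(2 + 5) = 1/7 = ⅐)
T = 2 (T = (1 - 1) + 2 = 0 + 2 = 2)
(-5 + k(-3, -3)*u)*T - 35 = (-5 + (⅐)*3)*2 - 35 = (-5 + 3/7)*2 - 35 = -32/7*2 - 35 = -64/7 - 35 = -309/7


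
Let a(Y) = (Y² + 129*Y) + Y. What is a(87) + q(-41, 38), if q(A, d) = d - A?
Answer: 18958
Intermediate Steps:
a(Y) = Y² + 130*Y
a(87) + q(-41, 38) = 87*(130 + 87) + (38 - 1*(-41)) = 87*217 + (38 + 41) = 18879 + 79 = 18958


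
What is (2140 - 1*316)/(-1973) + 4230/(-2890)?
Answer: -1361715/570197 ≈ -2.3881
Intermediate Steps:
(2140 - 1*316)/(-1973) + 4230/(-2890) = (2140 - 316)*(-1/1973) + 4230*(-1/2890) = 1824*(-1/1973) - 423/289 = -1824/1973 - 423/289 = -1361715/570197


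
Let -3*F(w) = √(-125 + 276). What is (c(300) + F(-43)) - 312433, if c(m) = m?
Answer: -312133 - √151/3 ≈ -3.1214e+5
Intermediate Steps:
F(w) = -√151/3 (F(w) = -√(-125 + 276)/3 = -√151/3)
(c(300) + F(-43)) - 312433 = (300 - √151/3) - 312433 = -312133 - √151/3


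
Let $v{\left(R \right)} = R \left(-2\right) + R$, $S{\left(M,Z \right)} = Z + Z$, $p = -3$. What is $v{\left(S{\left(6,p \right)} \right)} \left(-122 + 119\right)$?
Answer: $-18$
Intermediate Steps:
$S{\left(M,Z \right)} = 2 Z$
$v{\left(R \right)} = - R$ ($v{\left(R \right)} = - 2 R + R = - R$)
$v{\left(S{\left(6,p \right)} \right)} \left(-122 + 119\right) = - 2 \left(-3\right) \left(-122 + 119\right) = \left(-1\right) \left(-6\right) \left(-3\right) = 6 \left(-3\right) = -18$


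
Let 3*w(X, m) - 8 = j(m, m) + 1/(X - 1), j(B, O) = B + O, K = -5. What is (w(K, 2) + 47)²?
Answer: 840889/324 ≈ 2595.3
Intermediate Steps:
w(X, m) = 8/3 + 1/(3*(-1 + X)) + 2*m/3 (w(X, m) = 8/3 + ((m + m) + 1/(X - 1))/3 = 8/3 + (2*m + 1/(-1 + X))/3 = 8/3 + (1/(-1 + X) + 2*m)/3 = 8/3 + (1/(3*(-1 + X)) + 2*m/3) = 8/3 + 1/(3*(-1 + X)) + 2*m/3)
(w(K, 2) + 47)² = ((-7 - 2*2 + 8*(-5) + 2*(-5)*2)/(3*(-1 - 5)) + 47)² = ((⅓)*(-7 - 4 - 40 - 20)/(-6) + 47)² = ((⅓)*(-⅙)*(-71) + 47)² = (71/18 + 47)² = (917/18)² = 840889/324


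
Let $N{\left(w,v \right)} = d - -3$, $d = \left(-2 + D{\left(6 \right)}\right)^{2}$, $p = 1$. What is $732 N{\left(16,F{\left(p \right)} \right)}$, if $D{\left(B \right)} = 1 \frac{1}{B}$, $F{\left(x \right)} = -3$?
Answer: $\frac{13969}{3} \approx 4656.3$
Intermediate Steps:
$D{\left(B \right)} = \frac{1}{B}$
$d = \frac{121}{36}$ ($d = \left(-2 + \frac{1}{6}\right)^{2} = \left(- \frac{11}{6}\right)^{2} = \frac{121}{36} \approx 3.3611$)
$N{\left(w,v \right)} = \frac{229}{36}$ ($N{\left(w,v \right)} = \frac{121}{36} - -3 = \frac{121}{36} + 3 = \frac{229}{36}$)
$732 N{\left(16,F{\left(p \right)} \right)} = 732 \cdot \frac{229}{36} = \frac{13969}{3}$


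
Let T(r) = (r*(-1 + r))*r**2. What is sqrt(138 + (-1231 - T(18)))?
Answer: I*sqrt(100237) ≈ 316.6*I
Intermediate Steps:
T(r) = r**3*(-1 + r)
sqrt(138 + (-1231 - T(18))) = sqrt(138 + (-1231 - 18**3*(-1 + 18))) = sqrt(138 + (-1231 - 5832*17)) = sqrt(138 + (-1231 - 1*99144)) = sqrt(138 + (-1231 - 99144)) = sqrt(138 - 100375) = sqrt(-100237) = I*sqrt(100237)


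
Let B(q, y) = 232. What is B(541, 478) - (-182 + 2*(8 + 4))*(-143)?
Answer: -22362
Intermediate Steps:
B(541, 478) - (-182 + 2*(8 + 4))*(-143) = 232 - (-182 + 2*(8 + 4))*(-143) = 232 - (-182 + 2*12)*(-143) = 232 - (-182 + 24)*(-143) = 232 - (-158)*(-143) = 232 - 1*22594 = 232 - 22594 = -22362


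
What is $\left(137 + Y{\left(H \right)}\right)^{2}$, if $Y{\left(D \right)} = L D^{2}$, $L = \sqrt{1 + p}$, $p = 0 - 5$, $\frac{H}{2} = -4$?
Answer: $2385 + 35072 i \approx 2385.0 + 35072.0 i$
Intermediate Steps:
$H = -8$ ($H = 2 \left(-4\right) = -8$)
$p = -5$ ($p = 0 - 5 = -5$)
$L = 2 i$ ($L = \sqrt{1 - 5} = \sqrt{-4} = 2 i \approx 2.0 i$)
$Y{\left(D \right)} = 2 i D^{2}$
$\left(137 + Y{\left(H \right)}\right)^{2} = \left(137 + 2 i \left(-8\right)^{2}\right)^{2} = \left(137 + 2 i 64\right)^{2} = \left(137 + 128 i\right)^{2}$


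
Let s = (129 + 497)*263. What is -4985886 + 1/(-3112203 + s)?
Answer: -14696223067591/2947565 ≈ -4.9859e+6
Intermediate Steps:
s = 164638 (s = 626*263 = 164638)
-4985886 + 1/(-3112203 + s) = -4985886 + 1/(-3112203 + 164638) = -4985886 + 1/(-2947565) = -4985886 - 1/2947565 = -14696223067591/2947565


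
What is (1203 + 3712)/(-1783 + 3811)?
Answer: 4915/2028 ≈ 2.4236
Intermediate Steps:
(1203 + 3712)/(-1783 + 3811) = 4915/2028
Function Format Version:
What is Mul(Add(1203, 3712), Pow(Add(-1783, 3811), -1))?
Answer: Rational(4915, 2028) ≈ 2.4236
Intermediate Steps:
Mul(Add(1203, 3712), Pow(Add(-1783, 3811), -1)) = Mul(4915, Pow(2028, -1)) = Mul(4915, Rational(1, 2028)) = Rational(4915, 2028)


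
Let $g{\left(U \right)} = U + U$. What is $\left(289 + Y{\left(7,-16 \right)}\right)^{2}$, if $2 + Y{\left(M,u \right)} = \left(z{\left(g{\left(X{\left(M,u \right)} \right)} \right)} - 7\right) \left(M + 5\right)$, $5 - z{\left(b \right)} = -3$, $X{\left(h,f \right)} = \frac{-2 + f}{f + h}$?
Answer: $89401$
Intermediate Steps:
$X{\left(h,f \right)} = \frac{-2 + f}{f + h}$
$g{\left(U \right)} = 2 U$
$z{\left(b \right)} = 8$ ($z{\left(b \right)} = 5 - -3 = 5 + 3 = 8$)
$Y{\left(M,u \right)} = 3 + M$ ($Y{\left(M,u \right)} = -2 + \left(8 - 7\right) \left(M + 5\right) = -2 + 1 \left(5 + M\right) = -2 + \left(5 + M\right) = 3 + M$)
$\left(289 + Y{\left(7,-16 \right)}\right)^{2} = \left(289 + \left(3 + 7\right)\right)^{2} = \left(289 + 10\right)^{2} = 299^{2} = 89401$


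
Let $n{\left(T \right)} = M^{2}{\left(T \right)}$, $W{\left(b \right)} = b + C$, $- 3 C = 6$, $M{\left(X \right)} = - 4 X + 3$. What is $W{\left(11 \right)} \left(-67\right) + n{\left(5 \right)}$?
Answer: $-314$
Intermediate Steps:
$M{\left(X \right)} = 3 - 4 X$
$C = -2$ ($C = \left(- \frac{1}{3}\right) 6 = -2$)
$W{\left(b \right)} = -2 + b$ ($W{\left(b \right)} = b - 2 = -2 + b$)
$n{\left(T \right)} = \left(3 - 4 T\right)^{2}$
$W{\left(11 \right)} \left(-67\right) + n{\left(5 \right)} = \left(-2 + 11\right) \left(-67\right) + \left(-3 + 4 \cdot 5\right)^{2} = 9 \left(-67\right) + \left(-3 + 20\right)^{2} = -603 + 17^{2} = -603 + 289 = -314$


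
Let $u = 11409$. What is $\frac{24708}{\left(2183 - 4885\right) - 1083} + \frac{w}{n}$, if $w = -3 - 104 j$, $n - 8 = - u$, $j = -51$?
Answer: $- \frac{301760193}{43152785} \approx -6.9928$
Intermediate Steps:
$n = -11401$ ($n = 8 - 11409 = -11401$)
$w = 5301$ ($w = -3 - -5304 = -3 + 5304 = 5301$)
$\frac{24708}{\left(2183 - 4885\right) - 1083} + \frac{w}{n} = \frac{24708}{\left(2183 - 4885\right) - 1083} + \frac{5301}{-11401} = \frac{24708}{-2702 - 1083} + 5301 \left(- \frac{1}{11401}\right) = \frac{24708}{-3785} - \frac{5301}{11401} = 24708 \left(- \frac{1}{3785}\right) - \frac{5301}{11401} = - \frac{24708}{3785} - \frac{5301}{11401} = - \frac{301760193}{43152785}$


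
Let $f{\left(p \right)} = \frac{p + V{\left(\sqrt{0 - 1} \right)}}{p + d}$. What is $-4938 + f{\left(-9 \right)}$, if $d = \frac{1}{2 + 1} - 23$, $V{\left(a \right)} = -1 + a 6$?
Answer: $- \frac{93816}{19} - \frac{18 i}{95} \approx -4937.7 - 0.18947 i$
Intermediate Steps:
$V{\left(a \right)} = -1 + 6 a$
$d = - \frac{68}{3}$ ($d = \frac{1}{3} - 23 = - \frac{68}{3} \approx -22.667$)
$f{\left(p \right)} = \frac{-1 + p + 6 i}{- \frac{68}{3} + p}$ ($f{\left(p \right)} = \frac{p - \left(1 - 6 \sqrt{0 - 1}\right)}{p - \frac{68}{3}} = \frac{p - \left(1 - 6 \sqrt{-1}\right)}{- \frac{68}{3} + p} = \frac{p - \left(1 - 6 i\right)}{- \frac{68}{3} + p} = \frac{-1 + p + 6 i}{- \frac{68}{3} + p}$)
$-4938 + f{\left(-9 \right)} = -4938 + \frac{3 \left(-1 - 9 + 6 i\right)}{-68 + 3 \left(-9\right)} = -4938 + \frac{3 \left(-10 + 6 i\right)}{-68 - 27} = -4938 + \frac{3 \left(-10 + 6 i\right)}{-95} = -4938 + 3 \left(- \frac{1}{95}\right) \left(-10 + 6 i\right) = -4938 + \left(\frac{6}{19} - \frac{18 i}{95}\right) = - \frac{93816}{19} - \frac{18 i}{95}$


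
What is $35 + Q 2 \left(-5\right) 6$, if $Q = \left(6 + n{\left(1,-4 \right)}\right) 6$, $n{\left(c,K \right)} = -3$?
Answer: $-1045$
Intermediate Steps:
$Q = 18$ ($Q = \left(6 - 3\right) 6 = 3 \cdot 6 = 18$)
$35 + Q 2 \left(-5\right) 6 = 35 + 18 \cdot 2 \left(-5\right) 6 = 35 + 18 \left(\left(-10\right) 6\right) = 35 + 18 \left(-60\right) = 35 - 1080 = -1045$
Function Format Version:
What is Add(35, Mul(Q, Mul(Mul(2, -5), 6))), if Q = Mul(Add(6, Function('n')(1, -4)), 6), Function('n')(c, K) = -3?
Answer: -1045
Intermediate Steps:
Q = 18 (Q = Mul(Add(6, -3), 6) = Mul(3, 6) = 18)
Add(35, Mul(Q, Mul(Mul(2, -5), 6))) = Add(35, Mul(18, Mul(Mul(2, -5), 6))) = Add(35, Mul(18, Mul(-10, 6))) = Add(35, Mul(18, -60)) = Add(35, -1080) = -1045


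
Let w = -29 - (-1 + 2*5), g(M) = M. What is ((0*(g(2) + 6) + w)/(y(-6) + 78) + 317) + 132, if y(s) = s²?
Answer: 1346/3 ≈ 448.67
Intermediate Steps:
w = -38 (w = -29 - (-1 + 10) = -29 - 1*9 = -29 - 9 = -38)
((0*(g(2) + 6) + w)/(y(-6) + 78) + 317) + 132 = ((0*(2 + 6) - 38)/((-6)² + 78) + 317) + 132 = ((0*8 - 38)/(36 + 78) + 317) + 132 = ((0 - 38)/114 + 317) + 132 = (-38*1/114 + 317) + 132 = (-⅓ + 317) + 132 = 950/3 + 132 = 1346/3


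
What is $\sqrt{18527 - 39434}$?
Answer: $3 i \sqrt{2323} \approx 144.59 i$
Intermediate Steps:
$\sqrt{18527 - 39434} = \sqrt{-20907} = 3 i \sqrt{2323}$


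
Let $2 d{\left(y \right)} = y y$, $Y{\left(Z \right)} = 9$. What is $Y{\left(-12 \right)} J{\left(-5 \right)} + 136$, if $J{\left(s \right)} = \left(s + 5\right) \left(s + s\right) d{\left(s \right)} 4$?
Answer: $136$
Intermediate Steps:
$d{\left(y \right)} = \frac{y^{2}}{2}$ ($d{\left(y \right)} = \frac{y y}{2} = \frac{y^{2}}{2}$)
$J{\left(s \right)} = 4 s^{3} \left(5 + s\right)$ ($J{\left(s \right)} = \left(s + 5\right) \left(s + s\right) \frac{s^{2}}{2} \cdot 4 = \left(5 + s\right) 2 s \frac{s^{2}}{2} \cdot 4 = 2 s \left(5 + s\right) \frac{s^{2}}{2} \cdot 4 = s^{3} \left(5 + s\right) 4 = 4 s^{3} \left(5 + s\right)$)
$Y{\left(-12 \right)} J{\left(-5 \right)} + 136 = 9 \cdot 4 \left(-5\right)^{3} \left(5 - 5\right) + 136 = 9 \cdot 4 \left(-125\right) 0 + 136 = 9 \cdot 0 + 136 = 0 + 136 = 136$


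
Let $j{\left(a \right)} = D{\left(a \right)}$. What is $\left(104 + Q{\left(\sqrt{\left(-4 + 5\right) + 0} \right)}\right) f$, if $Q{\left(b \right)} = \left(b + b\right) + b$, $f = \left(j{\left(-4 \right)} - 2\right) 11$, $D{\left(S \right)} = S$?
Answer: $-7062$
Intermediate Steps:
$j{\left(a \right)} = a$
$f = -66$ ($f = \left(-4 - 2\right) 11 = \left(-6\right) 11 = -66$)
$Q{\left(b \right)} = 3 b$ ($Q{\left(b \right)} = 2 b + b = 3 b$)
$\left(104 + Q{\left(\sqrt{\left(-4 + 5\right) + 0} \right)}\right) f = \left(104 + 3 \sqrt{\left(-4 + 5\right) + 0}\right) \left(-66\right) = \left(104 + 3 \sqrt{1 + 0}\right) \left(-66\right) = \left(104 + 3 \sqrt{1}\right) \left(-66\right) = \left(104 + 3 \cdot 1\right) \left(-66\right) = \left(104 + 3\right) \left(-66\right) = 107 \left(-66\right) = -7062$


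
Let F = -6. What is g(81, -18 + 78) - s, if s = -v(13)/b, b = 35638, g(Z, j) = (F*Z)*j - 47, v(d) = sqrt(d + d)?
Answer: -29207 + sqrt(26)/35638 ≈ -29207.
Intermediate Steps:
v(d) = sqrt(2)*sqrt(d) (v(d) = sqrt(2*d) = sqrt(2)*sqrt(d))
g(Z, j) = -47 - 6*Z*j (g(Z, j) = (-6*Z)*j - 47 = -6*Z*j - 47 = -47 - 6*Z*j)
s = -sqrt(26)/35638 (s = -sqrt(2)*sqrt(13)/35638 = -sqrt(26)/35638 ≈ -0.00014308)
g(81, -18 + 78) - s = (-47 - 6*81*(-18 + 78)) - (-1)*sqrt(26)/35638 = (-47 - 6*81*60) + sqrt(26)/35638 = (-47 - 29160) + sqrt(26)/35638 = -29207 + sqrt(26)/35638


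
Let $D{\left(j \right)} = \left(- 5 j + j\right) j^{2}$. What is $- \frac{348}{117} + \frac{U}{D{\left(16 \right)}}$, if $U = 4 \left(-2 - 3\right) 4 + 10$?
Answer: $- \frac{948907}{319488} \approx -2.9701$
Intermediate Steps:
$D{\left(j \right)} = - 4 j^{3}$ ($D{\left(j \right)} = - 4 j j^{2} = - 4 j^{3}$)
$U = -70$ ($U = 4 \left(-5\right) 4 + 10 = \left(-20\right) 4 + 10 = -80 + 10 = -70$)
$- \frac{348}{117} + \frac{U}{D{\left(16 \right)}} = - \frac{348}{117} - \frac{70}{\left(-4\right) 16^{3}} = \left(-348\right) \frac{1}{117} - \frac{70}{\left(-4\right) 4096} = - \frac{116}{39} - \frac{70}{-16384} = - \frac{116}{39} - - \frac{35}{8192} = - \frac{116}{39} + \frac{35}{8192} = - \frac{948907}{319488}$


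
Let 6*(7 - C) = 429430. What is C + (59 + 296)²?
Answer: 163381/3 ≈ 54460.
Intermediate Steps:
C = -214694/3 (C = 7 - ⅙*429430 = 7 - 214715/3 = -214694/3 ≈ -71565.)
C + (59 + 296)² = -214694/3 + (59 + 296)² = -214694/3 + 355² = -214694/3 + 126025 = 163381/3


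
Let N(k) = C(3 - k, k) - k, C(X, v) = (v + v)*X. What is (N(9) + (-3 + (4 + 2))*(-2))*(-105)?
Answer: 12915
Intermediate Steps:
C(X, v) = 2*X*v (C(X, v) = (2*v)*X = 2*X*v)
N(k) = -k + 2*k*(3 - k) (N(k) = 2*(3 - k)*k - k = 2*k*(3 - k) - k = -k + 2*k*(3 - k))
(N(9) + (-3 + (4 + 2))*(-2))*(-105) = (9*(5 - 2*9) + (-3 + (4 + 2))*(-2))*(-105) = (9*(5 - 18) + (-3 + 6)*(-2))*(-105) = (9*(-13) + 3*(-2))*(-105) = (-117 - 6)*(-105) = -123*(-105) = 12915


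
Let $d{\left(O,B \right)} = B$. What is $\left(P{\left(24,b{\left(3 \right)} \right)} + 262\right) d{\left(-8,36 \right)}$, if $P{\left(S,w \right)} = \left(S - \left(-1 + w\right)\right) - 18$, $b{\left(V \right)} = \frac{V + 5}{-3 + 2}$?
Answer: $9972$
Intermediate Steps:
$b{\left(V \right)} = -5 - V$ ($b{\left(V \right)} = \frac{5 + V}{-1} = \left(5 + V\right) \left(-1\right) = -5 - V$)
$P{\left(S,w \right)} = -17 + S - w$ ($P{\left(S,w \right)} = \left(1 + S - w\right) - 18 = -17 + S - w$)
$\left(P{\left(24,b{\left(3 \right)} \right)} + 262\right) d{\left(-8,36 \right)} = \left(\left(-17 + 24 - \left(-5 - 3\right)\right) + 262\right) 36 = \left(\left(-17 + 24 - -8\right) + 262\right) 36 = \left(\left(-17 + 24 + 8\right) + 262\right) 36 = \left(15 + 262\right) 36 = 277 \cdot 36 = 9972$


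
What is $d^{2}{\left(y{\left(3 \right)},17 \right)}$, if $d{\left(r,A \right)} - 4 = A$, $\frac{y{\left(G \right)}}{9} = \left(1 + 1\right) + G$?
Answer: $441$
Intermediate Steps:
$y{\left(G \right)} = 18 + 9 G$ ($y{\left(G \right)} = 9 \left(\left(1 + 1\right) + G\right) = 9 \left(2 + G\right) = 18 + 9 G$)
$d{\left(r,A \right)} = 4 + A$
$d^{2}{\left(y{\left(3 \right)},17 \right)} = \left(4 + 17\right)^{2} = 21^{2} = 441$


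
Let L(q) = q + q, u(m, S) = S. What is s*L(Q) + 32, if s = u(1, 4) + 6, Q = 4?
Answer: 112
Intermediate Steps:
L(q) = 2*q
s = 10 (s = 4 + 6 = 10)
s*L(Q) + 32 = 10*(2*4) + 32 = 10*8 + 32 = 80 + 32 = 112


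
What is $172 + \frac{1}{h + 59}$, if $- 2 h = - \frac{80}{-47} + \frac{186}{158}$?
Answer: $\frac{73527622}{427443} \approx 172.02$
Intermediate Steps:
$h = - \frac{10691}{7426}$ ($h = - \frac{- \frac{80}{-47} + \frac{186}{158}}{2} = - \frac{\left(-80\right) \left(- \frac{1}{47}\right) + 186 \cdot \frac{1}{158}}{2} = - \frac{\frac{80}{47} + \frac{93}{79}}{2} = \left(- \frac{1}{2}\right) \frac{10691}{3713} = - \frac{10691}{7426} \approx -1.4397$)
$172 + \frac{1}{h + 59} = 172 + \frac{1}{- \frac{10691}{7426} + 59} = 172 + \frac{1}{\frac{427443}{7426}} = 172 + \frac{7426}{427443} = \frac{73527622}{427443}$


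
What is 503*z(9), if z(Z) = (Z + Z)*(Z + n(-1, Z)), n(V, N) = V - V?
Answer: 81486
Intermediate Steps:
n(V, N) = 0
z(Z) = 2*Z² (z(Z) = (Z + Z)*(Z + 0) = (2*Z)*Z = 2*Z²)
503*z(9) = 503*(2*9²) = 503*(2*81) = 503*162 = 81486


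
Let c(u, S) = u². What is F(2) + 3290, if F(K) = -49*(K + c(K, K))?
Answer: 2996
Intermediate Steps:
F(K) = -49*K - 49*K² (F(K) = -49*(K + K²) = -49*K - 49*K²)
F(2) + 3290 = 49*2*(-1 - 1*2) + 3290 = 49*2*(-1 - 2) + 3290 = 49*2*(-3) + 3290 = -294 + 3290 = 2996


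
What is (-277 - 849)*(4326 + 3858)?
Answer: -9215184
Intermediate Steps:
(-277 - 849)*(4326 + 3858) = -1126*8184 = -9215184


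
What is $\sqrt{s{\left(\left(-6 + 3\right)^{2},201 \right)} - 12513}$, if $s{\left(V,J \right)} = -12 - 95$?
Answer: $2 i \sqrt{3155} \approx 112.34 i$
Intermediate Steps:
$s{\left(V,J \right)} = -107$ ($s{\left(V,J \right)} = -12 - 95 = -107$)
$\sqrt{s{\left(\left(-6 + 3\right)^{2},201 \right)} - 12513} = \sqrt{-107 - 12513} = \sqrt{-12620} = 2 i \sqrt{3155}$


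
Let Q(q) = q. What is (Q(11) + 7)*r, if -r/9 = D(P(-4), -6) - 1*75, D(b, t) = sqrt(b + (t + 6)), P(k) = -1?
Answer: 12150 - 162*I ≈ 12150.0 - 162.0*I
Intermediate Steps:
D(b, t) = sqrt(6 + b + t) (D(b, t) = sqrt(b + (6 + t)) = sqrt(6 + b + t))
r = 675 - 9*I (r = -9*(sqrt(6 - 1 - 6) - 1*75) = -9*(sqrt(-1) - 75) = -9*(I - 75) = -9*(-75 + I) = 675 - 9*I ≈ 675.0 - 9.0*I)
(Q(11) + 7)*r = (11 + 7)*(675 - 9*I) = 18*(675 - 9*I) = 12150 - 162*I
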